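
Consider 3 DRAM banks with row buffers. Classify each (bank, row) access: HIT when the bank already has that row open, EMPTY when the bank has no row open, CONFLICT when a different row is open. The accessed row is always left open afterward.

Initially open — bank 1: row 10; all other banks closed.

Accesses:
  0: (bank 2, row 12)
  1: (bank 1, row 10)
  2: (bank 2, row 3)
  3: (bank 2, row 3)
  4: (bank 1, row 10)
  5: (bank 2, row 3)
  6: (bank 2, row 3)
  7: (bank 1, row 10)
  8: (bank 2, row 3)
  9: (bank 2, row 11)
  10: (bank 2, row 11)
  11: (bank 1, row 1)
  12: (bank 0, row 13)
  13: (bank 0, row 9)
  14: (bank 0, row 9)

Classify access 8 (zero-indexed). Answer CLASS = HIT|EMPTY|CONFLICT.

0: bank 2 row 12 — prev None → EMPTY
1: bank 1 row 10 — prev 10 → HIT
2: bank 2 row 3 — prev 12 → CONFLICT
3: bank 2 row 3 — prev 3 → HIT
4: bank 1 row 10 — prev 10 → HIT
5: bank 2 row 3 — prev 3 → HIT
6: bank 2 row 3 — prev 3 → HIT
7: bank 1 row 10 — prev 10 → HIT
8: bank 2 row 3 — prev 3 → HIT
9: bank 2 row 11 — prev 3 → CONFLICT
10: bank 2 row 11 — prev 11 → HIT
11: bank 1 row 1 — prev 10 → CONFLICT
12: bank 0 row 13 — prev None → EMPTY
13: bank 0 row 9 — prev 13 → CONFLICT
14: bank 0 row 9 — prev 9 → HIT

CLASS = HIT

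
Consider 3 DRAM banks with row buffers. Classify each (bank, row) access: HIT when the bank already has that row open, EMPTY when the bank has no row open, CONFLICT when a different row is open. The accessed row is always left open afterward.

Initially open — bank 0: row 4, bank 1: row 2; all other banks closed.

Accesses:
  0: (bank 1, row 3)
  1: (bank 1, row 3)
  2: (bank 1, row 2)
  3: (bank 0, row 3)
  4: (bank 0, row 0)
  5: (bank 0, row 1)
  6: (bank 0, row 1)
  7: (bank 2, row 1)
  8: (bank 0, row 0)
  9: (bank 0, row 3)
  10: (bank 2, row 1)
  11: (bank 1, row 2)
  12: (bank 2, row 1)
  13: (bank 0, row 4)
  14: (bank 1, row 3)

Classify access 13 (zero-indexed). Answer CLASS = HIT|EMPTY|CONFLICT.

0: bank 1 row 3 — prev 2 → CONFLICT
1: bank 1 row 3 — prev 3 → HIT
2: bank 1 row 2 — prev 3 → CONFLICT
3: bank 0 row 3 — prev 4 → CONFLICT
4: bank 0 row 0 — prev 3 → CONFLICT
5: bank 0 row 1 — prev 0 → CONFLICT
6: bank 0 row 1 — prev 1 → HIT
7: bank 2 row 1 — prev None → EMPTY
8: bank 0 row 0 — prev 1 → CONFLICT
9: bank 0 row 3 — prev 0 → CONFLICT
10: bank 2 row 1 — prev 1 → HIT
11: bank 1 row 2 — prev 2 → HIT
12: bank 2 row 1 — prev 1 → HIT
13: bank 0 row 4 — prev 3 → CONFLICT
14: bank 1 row 3 — prev 2 → CONFLICT

CLASS = CONFLICT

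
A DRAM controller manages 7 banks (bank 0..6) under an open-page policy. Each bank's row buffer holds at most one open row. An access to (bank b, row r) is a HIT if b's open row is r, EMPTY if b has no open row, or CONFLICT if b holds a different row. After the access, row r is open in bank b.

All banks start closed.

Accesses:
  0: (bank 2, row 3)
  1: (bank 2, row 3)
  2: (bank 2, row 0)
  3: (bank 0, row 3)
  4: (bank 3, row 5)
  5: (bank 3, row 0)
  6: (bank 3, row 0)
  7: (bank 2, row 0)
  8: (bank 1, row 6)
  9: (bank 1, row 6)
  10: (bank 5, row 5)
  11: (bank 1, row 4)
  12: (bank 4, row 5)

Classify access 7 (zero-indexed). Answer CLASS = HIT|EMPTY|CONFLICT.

#0 (2,3) E
#1 (2,3) H  (was 3)
#2 (2,0) C  (was 3)
#3 (0,3) E
#4 (3,5) E
#5 (3,0) C  (was 5)
#6 (3,0) H  (was 0)
#7 (2,0) H  (was 0)
#8 (1,6) E
#9 (1,6) H  (was 6)
#10 (5,5) E
#11 (1,4) C  (was 6)
#12 (4,5) E

CLASS = HIT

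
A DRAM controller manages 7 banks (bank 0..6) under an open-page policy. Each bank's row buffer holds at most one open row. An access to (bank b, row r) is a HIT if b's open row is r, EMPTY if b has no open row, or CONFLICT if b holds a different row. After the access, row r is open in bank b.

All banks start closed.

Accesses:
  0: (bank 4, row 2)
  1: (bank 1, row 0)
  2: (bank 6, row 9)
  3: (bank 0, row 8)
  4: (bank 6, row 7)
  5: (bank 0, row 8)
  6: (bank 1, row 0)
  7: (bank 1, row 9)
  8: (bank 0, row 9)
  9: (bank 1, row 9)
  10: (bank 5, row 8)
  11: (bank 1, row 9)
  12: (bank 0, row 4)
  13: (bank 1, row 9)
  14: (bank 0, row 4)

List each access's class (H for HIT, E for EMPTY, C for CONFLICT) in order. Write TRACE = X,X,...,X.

#0 (4,2) E
#1 (1,0) E
#2 (6,9) E
#3 (0,8) E
#4 (6,7) C  (was 9)
#5 (0,8) H  (was 8)
#6 (1,0) H  (was 0)
#7 (1,9) C  (was 0)
#8 (0,9) C  (was 8)
#9 (1,9) H  (was 9)
#10 (5,8) E
#11 (1,9) H  (was 9)
#12 (0,4) C  (was 9)
#13 (1,9) H  (was 9)
#14 (0,4) H  (was 4)

TRACE = E,E,E,E,C,H,H,C,C,H,E,H,C,H,H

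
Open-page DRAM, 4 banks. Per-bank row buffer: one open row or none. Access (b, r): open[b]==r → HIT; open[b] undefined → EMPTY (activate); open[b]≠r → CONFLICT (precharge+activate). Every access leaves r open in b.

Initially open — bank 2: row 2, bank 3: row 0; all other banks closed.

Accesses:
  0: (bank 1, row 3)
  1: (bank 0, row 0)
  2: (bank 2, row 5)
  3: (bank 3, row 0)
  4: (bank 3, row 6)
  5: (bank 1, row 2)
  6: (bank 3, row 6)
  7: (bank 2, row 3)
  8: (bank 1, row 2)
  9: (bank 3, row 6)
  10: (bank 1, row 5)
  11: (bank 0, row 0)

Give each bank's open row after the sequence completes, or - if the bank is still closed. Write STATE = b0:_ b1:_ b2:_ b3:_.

#0 (1,3) E
#1 (0,0) E
#2 (2,5) C  (was 2)
#3 (3,0) H  (was 0)
#4 (3,6) C  (was 0)
#5 (1,2) C  (was 3)
#6 (3,6) H  (was 6)
#7 (2,3) C  (was 5)
#8 (1,2) H  (was 2)
#9 (3,6) H  (was 6)
#10 (1,5) C  (was 2)
#11 (0,0) H  (was 0)

STATE = b0:0 b1:5 b2:3 b3:6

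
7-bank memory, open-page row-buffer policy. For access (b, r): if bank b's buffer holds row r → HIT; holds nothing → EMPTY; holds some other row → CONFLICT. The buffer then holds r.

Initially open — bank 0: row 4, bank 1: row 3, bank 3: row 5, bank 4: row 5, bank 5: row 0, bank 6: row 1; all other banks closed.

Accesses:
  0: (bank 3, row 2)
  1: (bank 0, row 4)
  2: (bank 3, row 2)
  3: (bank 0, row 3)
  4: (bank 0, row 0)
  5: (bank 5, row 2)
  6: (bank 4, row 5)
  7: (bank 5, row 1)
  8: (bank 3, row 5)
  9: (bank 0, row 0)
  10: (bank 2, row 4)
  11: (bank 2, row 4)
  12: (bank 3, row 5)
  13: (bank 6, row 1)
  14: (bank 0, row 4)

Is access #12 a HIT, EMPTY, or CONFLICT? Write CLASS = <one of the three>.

  [0] b3 r2: had r5 ⇒ C
  [1] b0 r4: had r4 ⇒ H
  [2] b3 r2: had r2 ⇒ H
  [3] b0 r3: had r4 ⇒ C
  [4] b0 r0: had r3 ⇒ C
  [5] b5 r2: had r0 ⇒ C
  [6] b4 r5: had r5 ⇒ H
  [7] b5 r1: had r2 ⇒ C
  [8] b3 r5: had r2 ⇒ C
  [9] b0 r0: had r0 ⇒ H
  [10] b2 r4: no row ⇒ E
  [11] b2 r4: had r4 ⇒ H
  [12] b3 r5: had r5 ⇒ H
  [13] b6 r1: had r1 ⇒ H
  [14] b0 r4: had r0 ⇒ C

CLASS = HIT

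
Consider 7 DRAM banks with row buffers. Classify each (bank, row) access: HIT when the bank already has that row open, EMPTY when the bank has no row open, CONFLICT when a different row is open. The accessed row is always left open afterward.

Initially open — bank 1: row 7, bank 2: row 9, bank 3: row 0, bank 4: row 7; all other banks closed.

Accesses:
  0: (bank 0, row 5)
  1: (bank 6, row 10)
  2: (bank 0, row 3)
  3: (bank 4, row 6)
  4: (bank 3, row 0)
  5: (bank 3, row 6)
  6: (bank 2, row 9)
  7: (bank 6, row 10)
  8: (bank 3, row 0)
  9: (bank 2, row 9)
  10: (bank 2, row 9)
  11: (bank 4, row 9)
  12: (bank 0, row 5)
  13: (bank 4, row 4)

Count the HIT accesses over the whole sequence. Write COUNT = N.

COUNT = 5

0: bank 0 row 5 — prev None → EMPTY
1: bank 6 row 10 — prev None → EMPTY
2: bank 0 row 3 — prev 5 → CONFLICT
3: bank 4 row 6 — prev 7 → CONFLICT
4: bank 3 row 0 — prev 0 → HIT
5: bank 3 row 6 — prev 0 → CONFLICT
6: bank 2 row 9 — prev 9 → HIT
7: bank 6 row 10 — prev 10 → HIT
8: bank 3 row 0 — prev 6 → CONFLICT
9: bank 2 row 9 — prev 9 → HIT
10: bank 2 row 9 — prev 9 → HIT
11: bank 4 row 9 — prev 6 → CONFLICT
12: bank 0 row 5 — prev 3 → CONFLICT
13: bank 4 row 4 — prev 9 → CONFLICT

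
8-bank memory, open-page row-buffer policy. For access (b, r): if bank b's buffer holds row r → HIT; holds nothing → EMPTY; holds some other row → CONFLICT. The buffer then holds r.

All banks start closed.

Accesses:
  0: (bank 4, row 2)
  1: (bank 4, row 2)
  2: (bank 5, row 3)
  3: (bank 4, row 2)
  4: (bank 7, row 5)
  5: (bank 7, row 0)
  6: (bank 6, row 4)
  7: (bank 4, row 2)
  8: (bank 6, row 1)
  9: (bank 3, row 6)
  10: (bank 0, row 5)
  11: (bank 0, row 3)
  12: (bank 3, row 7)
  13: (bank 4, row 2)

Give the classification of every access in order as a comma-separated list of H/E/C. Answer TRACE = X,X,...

0: bank 4 row 2 — prev None → EMPTY
1: bank 4 row 2 — prev 2 → HIT
2: bank 5 row 3 — prev None → EMPTY
3: bank 4 row 2 — prev 2 → HIT
4: bank 7 row 5 — prev None → EMPTY
5: bank 7 row 0 — prev 5 → CONFLICT
6: bank 6 row 4 — prev None → EMPTY
7: bank 4 row 2 — prev 2 → HIT
8: bank 6 row 1 — prev 4 → CONFLICT
9: bank 3 row 6 — prev None → EMPTY
10: bank 0 row 5 — prev None → EMPTY
11: bank 0 row 3 — prev 5 → CONFLICT
12: bank 3 row 7 — prev 6 → CONFLICT
13: bank 4 row 2 — prev 2 → HIT

TRACE = E,H,E,H,E,C,E,H,C,E,E,C,C,H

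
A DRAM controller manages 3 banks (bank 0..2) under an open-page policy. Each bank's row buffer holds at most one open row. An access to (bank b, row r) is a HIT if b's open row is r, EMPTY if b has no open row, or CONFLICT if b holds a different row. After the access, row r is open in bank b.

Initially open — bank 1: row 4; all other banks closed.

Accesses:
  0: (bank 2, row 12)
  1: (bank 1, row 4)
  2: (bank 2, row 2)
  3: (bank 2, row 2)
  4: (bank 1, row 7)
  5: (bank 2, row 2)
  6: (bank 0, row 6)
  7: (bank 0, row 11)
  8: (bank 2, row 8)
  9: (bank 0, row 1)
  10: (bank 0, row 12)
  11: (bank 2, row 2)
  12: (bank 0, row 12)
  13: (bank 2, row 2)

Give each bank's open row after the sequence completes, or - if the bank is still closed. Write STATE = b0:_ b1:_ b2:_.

0: bank 2 row 12 — prev None → EMPTY
1: bank 1 row 4 — prev 4 → HIT
2: bank 2 row 2 — prev 12 → CONFLICT
3: bank 2 row 2 — prev 2 → HIT
4: bank 1 row 7 — prev 4 → CONFLICT
5: bank 2 row 2 — prev 2 → HIT
6: bank 0 row 6 — prev None → EMPTY
7: bank 0 row 11 — prev 6 → CONFLICT
8: bank 2 row 8 — prev 2 → CONFLICT
9: bank 0 row 1 — prev 11 → CONFLICT
10: bank 0 row 12 — prev 1 → CONFLICT
11: bank 2 row 2 — prev 8 → CONFLICT
12: bank 0 row 12 — prev 12 → HIT
13: bank 2 row 2 — prev 2 → HIT

STATE = b0:12 b1:7 b2:2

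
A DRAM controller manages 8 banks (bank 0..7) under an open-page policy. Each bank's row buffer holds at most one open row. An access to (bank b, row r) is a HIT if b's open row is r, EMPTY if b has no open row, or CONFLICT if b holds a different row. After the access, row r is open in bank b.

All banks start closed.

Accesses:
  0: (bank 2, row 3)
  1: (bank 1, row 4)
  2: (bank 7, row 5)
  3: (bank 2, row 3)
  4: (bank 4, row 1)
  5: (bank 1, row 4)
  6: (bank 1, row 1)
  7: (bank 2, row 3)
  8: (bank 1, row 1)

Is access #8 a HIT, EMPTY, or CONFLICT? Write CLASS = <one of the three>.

CLASS = HIT

  [0] b2 r3: no row ⇒ E
  [1] b1 r4: no row ⇒ E
  [2] b7 r5: no row ⇒ E
  [3] b2 r3: had r3 ⇒ H
  [4] b4 r1: no row ⇒ E
  [5] b1 r4: had r4 ⇒ H
  [6] b1 r1: had r4 ⇒ C
  [7] b2 r3: had r3 ⇒ H
  [8] b1 r1: had r1 ⇒ H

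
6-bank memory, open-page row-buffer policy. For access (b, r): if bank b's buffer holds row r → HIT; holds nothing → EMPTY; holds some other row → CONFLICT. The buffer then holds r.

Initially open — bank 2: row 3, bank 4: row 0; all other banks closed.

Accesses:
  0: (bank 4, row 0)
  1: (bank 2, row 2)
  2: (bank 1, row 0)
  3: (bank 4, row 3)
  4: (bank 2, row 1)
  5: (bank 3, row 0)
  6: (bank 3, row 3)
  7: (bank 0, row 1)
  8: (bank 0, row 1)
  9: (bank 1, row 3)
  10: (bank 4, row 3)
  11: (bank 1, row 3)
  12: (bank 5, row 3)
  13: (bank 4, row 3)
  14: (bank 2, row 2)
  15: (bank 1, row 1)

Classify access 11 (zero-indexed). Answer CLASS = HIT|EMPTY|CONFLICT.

CLASS = HIT

  [0] b4 r0: had r0 ⇒ H
  [1] b2 r2: had r3 ⇒ C
  [2] b1 r0: no row ⇒ E
  [3] b4 r3: had r0 ⇒ C
  [4] b2 r1: had r2 ⇒ C
  [5] b3 r0: no row ⇒ E
  [6] b3 r3: had r0 ⇒ C
  [7] b0 r1: no row ⇒ E
  [8] b0 r1: had r1 ⇒ H
  [9] b1 r3: had r0 ⇒ C
  [10] b4 r3: had r3 ⇒ H
  [11] b1 r3: had r3 ⇒ H
  [12] b5 r3: no row ⇒ E
  [13] b4 r3: had r3 ⇒ H
  [14] b2 r2: had r1 ⇒ C
  [15] b1 r1: had r3 ⇒ C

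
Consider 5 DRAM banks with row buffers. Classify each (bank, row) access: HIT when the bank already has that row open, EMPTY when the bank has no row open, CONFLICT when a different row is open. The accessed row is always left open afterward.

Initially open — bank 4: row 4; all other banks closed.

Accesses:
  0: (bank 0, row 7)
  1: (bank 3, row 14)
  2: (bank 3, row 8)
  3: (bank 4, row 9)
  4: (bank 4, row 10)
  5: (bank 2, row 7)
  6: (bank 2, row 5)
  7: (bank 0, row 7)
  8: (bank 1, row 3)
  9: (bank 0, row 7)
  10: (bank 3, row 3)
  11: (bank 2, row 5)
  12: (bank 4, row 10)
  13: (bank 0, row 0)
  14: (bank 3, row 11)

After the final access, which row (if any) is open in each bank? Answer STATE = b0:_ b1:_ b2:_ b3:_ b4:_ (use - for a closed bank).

STATE = b0:0 b1:3 b2:5 b3:11 b4:10

#0 (0,7) E
#1 (3,14) E
#2 (3,8) C  (was 14)
#3 (4,9) C  (was 4)
#4 (4,10) C  (was 9)
#5 (2,7) E
#6 (2,5) C  (was 7)
#7 (0,7) H  (was 7)
#8 (1,3) E
#9 (0,7) H  (was 7)
#10 (3,3) C  (was 8)
#11 (2,5) H  (was 5)
#12 (4,10) H  (was 10)
#13 (0,0) C  (was 7)
#14 (3,11) C  (was 3)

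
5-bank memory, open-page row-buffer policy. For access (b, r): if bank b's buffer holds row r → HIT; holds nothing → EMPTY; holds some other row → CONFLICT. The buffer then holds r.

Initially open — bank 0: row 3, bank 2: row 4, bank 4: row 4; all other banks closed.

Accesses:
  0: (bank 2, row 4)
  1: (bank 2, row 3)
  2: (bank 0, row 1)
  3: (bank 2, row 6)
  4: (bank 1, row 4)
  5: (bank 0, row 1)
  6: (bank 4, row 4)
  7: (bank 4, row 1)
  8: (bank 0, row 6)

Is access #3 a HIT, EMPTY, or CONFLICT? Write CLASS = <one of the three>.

  [0] b2 r4: had r4 ⇒ H
  [1] b2 r3: had r4 ⇒ C
  [2] b0 r1: had r3 ⇒ C
  [3] b2 r6: had r3 ⇒ C
  [4] b1 r4: no row ⇒ E
  [5] b0 r1: had r1 ⇒ H
  [6] b4 r4: had r4 ⇒ H
  [7] b4 r1: had r4 ⇒ C
  [8] b0 r6: had r1 ⇒ C

CLASS = CONFLICT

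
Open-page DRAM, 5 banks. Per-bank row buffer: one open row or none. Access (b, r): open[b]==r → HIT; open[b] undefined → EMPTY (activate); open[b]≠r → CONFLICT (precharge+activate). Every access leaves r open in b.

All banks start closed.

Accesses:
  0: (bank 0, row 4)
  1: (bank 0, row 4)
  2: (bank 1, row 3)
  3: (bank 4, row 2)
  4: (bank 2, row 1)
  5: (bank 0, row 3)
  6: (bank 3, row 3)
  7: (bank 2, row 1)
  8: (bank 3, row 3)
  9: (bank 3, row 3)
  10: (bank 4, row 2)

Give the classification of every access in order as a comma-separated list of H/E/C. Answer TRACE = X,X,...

TRACE = E,H,E,E,E,C,E,H,H,H,H

#0 (0,4) E
#1 (0,4) H  (was 4)
#2 (1,3) E
#3 (4,2) E
#4 (2,1) E
#5 (0,3) C  (was 4)
#6 (3,3) E
#7 (2,1) H  (was 1)
#8 (3,3) H  (was 3)
#9 (3,3) H  (was 3)
#10 (4,2) H  (was 2)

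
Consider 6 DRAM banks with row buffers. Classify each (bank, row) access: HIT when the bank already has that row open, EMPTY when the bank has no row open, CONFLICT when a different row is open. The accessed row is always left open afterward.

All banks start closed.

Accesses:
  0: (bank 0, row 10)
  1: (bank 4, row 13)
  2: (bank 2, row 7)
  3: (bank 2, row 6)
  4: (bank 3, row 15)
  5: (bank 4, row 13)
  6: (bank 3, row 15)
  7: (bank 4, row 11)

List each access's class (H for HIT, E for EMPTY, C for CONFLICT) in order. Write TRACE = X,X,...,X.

0: bank 0 row 10 — prev None → EMPTY
1: bank 4 row 13 — prev None → EMPTY
2: bank 2 row 7 — prev None → EMPTY
3: bank 2 row 6 — prev 7 → CONFLICT
4: bank 3 row 15 — prev None → EMPTY
5: bank 4 row 13 — prev 13 → HIT
6: bank 3 row 15 — prev 15 → HIT
7: bank 4 row 11 — prev 13 → CONFLICT

TRACE = E,E,E,C,E,H,H,C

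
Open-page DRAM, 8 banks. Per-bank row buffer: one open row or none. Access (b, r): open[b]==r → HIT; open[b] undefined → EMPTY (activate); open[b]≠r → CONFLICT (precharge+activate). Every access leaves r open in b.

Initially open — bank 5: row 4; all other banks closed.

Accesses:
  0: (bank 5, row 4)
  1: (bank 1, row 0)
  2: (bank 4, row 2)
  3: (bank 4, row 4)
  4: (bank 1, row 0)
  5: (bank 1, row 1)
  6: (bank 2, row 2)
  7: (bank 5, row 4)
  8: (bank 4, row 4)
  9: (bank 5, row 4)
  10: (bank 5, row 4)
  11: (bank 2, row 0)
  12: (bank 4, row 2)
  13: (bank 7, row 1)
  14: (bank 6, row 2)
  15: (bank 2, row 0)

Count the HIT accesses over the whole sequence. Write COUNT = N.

  [0] b5 r4: had r4 ⇒ H
  [1] b1 r0: no row ⇒ E
  [2] b4 r2: no row ⇒ E
  [3] b4 r4: had r2 ⇒ C
  [4] b1 r0: had r0 ⇒ H
  [5] b1 r1: had r0 ⇒ C
  [6] b2 r2: no row ⇒ E
  [7] b5 r4: had r4 ⇒ H
  [8] b4 r4: had r4 ⇒ H
  [9] b5 r4: had r4 ⇒ H
  [10] b5 r4: had r4 ⇒ H
  [11] b2 r0: had r2 ⇒ C
  [12] b4 r2: had r4 ⇒ C
  [13] b7 r1: no row ⇒ E
  [14] b6 r2: no row ⇒ E
  [15] b2 r0: had r0 ⇒ H

COUNT = 7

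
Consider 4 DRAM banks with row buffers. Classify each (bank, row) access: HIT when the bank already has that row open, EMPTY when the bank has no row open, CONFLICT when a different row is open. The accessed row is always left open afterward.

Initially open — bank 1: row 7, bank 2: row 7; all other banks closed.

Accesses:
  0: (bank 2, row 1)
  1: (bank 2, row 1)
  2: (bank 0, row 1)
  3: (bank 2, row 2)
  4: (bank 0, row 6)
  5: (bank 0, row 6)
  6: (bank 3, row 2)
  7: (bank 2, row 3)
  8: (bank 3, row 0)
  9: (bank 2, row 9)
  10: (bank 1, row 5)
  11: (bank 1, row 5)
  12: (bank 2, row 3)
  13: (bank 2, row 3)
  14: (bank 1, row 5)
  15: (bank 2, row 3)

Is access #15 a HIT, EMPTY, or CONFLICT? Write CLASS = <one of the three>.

#0 (2,1) C  (was 7)
#1 (2,1) H  (was 1)
#2 (0,1) E
#3 (2,2) C  (was 1)
#4 (0,6) C  (was 1)
#5 (0,6) H  (was 6)
#6 (3,2) E
#7 (2,3) C  (was 2)
#8 (3,0) C  (was 2)
#9 (2,9) C  (was 3)
#10 (1,5) C  (was 7)
#11 (1,5) H  (was 5)
#12 (2,3) C  (was 9)
#13 (2,3) H  (was 3)
#14 (1,5) H  (was 5)
#15 (2,3) H  (was 3)

CLASS = HIT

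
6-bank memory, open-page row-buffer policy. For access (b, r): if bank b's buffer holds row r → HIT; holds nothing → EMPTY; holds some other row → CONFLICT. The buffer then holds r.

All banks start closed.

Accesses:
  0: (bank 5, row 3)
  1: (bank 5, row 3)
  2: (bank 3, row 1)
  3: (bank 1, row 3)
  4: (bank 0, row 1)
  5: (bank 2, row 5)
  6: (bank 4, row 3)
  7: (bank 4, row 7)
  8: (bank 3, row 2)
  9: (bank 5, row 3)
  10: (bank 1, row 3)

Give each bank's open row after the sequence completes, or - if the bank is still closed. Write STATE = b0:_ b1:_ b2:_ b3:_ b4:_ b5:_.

step 0: bank5 None->3 [EMPTY]
step 1: bank5 3->3 [HIT]
step 2: bank3 None->1 [EMPTY]
step 3: bank1 None->3 [EMPTY]
step 4: bank0 None->1 [EMPTY]
step 5: bank2 None->5 [EMPTY]
step 6: bank4 None->3 [EMPTY]
step 7: bank4 3->7 [CONFLICT]
step 8: bank3 1->2 [CONFLICT]
step 9: bank5 3->3 [HIT]
step 10: bank1 3->3 [HIT]

STATE = b0:1 b1:3 b2:5 b3:2 b4:7 b5:3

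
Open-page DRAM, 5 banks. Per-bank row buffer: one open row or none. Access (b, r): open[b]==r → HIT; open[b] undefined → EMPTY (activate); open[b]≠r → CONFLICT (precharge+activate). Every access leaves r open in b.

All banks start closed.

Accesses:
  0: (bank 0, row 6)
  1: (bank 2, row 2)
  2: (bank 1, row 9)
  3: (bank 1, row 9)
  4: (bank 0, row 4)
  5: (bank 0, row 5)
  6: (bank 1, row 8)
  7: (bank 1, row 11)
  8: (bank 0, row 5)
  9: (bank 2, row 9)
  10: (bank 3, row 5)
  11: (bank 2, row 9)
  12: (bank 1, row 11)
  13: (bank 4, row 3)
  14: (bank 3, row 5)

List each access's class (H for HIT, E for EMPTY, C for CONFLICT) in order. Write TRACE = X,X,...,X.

TRACE = E,E,E,H,C,C,C,C,H,C,E,H,H,E,H

  [0] b0 r6: no row ⇒ E
  [1] b2 r2: no row ⇒ E
  [2] b1 r9: no row ⇒ E
  [3] b1 r9: had r9 ⇒ H
  [4] b0 r4: had r6 ⇒ C
  [5] b0 r5: had r4 ⇒ C
  [6] b1 r8: had r9 ⇒ C
  [7] b1 r11: had r8 ⇒ C
  [8] b0 r5: had r5 ⇒ H
  [9] b2 r9: had r2 ⇒ C
  [10] b3 r5: no row ⇒ E
  [11] b2 r9: had r9 ⇒ H
  [12] b1 r11: had r11 ⇒ H
  [13] b4 r3: no row ⇒ E
  [14] b3 r5: had r5 ⇒ H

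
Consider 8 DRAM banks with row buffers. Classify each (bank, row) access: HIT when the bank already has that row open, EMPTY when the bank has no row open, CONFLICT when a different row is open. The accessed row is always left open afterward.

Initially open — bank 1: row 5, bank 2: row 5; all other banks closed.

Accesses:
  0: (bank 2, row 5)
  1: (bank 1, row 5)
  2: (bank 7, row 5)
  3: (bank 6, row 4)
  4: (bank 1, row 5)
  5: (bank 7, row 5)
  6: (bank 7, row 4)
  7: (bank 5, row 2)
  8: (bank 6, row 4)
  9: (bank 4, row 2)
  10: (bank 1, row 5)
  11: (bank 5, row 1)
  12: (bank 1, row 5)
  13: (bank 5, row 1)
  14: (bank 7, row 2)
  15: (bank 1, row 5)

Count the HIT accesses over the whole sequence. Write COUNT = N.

COUNT = 9

step 0: bank2 5->5 [HIT]
step 1: bank1 5->5 [HIT]
step 2: bank7 None->5 [EMPTY]
step 3: bank6 None->4 [EMPTY]
step 4: bank1 5->5 [HIT]
step 5: bank7 5->5 [HIT]
step 6: bank7 5->4 [CONFLICT]
step 7: bank5 None->2 [EMPTY]
step 8: bank6 4->4 [HIT]
step 9: bank4 None->2 [EMPTY]
step 10: bank1 5->5 [HIT]
step 11: bank5 2->1 [CONFLICT]
step 12: bank1 5->5 [HIT]
step 13: bank5 1->1 [HIT]
step 14: bank7 4->2 [CONFLICT]
step 15: bank1 5->5 [HIT]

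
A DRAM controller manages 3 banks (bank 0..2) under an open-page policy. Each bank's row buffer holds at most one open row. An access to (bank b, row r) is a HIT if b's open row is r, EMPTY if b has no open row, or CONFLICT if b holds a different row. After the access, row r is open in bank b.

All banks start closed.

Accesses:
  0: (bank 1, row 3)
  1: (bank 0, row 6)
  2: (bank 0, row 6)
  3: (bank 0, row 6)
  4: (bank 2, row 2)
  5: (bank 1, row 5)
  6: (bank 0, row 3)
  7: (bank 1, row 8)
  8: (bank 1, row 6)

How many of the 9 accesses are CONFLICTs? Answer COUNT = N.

COUNT = 4

#0 (1,3) E
#1 (0,6) E
#2 (0,6) H  (was 6)
#3 (0,6) H  (was 6)
#4 (2,2) E
#5 (1,5) C  (was 3)
#6 (0,3) C  (was 6)
#7 (1,8) C  (was 5)
#8 (1,6) C  (was 8)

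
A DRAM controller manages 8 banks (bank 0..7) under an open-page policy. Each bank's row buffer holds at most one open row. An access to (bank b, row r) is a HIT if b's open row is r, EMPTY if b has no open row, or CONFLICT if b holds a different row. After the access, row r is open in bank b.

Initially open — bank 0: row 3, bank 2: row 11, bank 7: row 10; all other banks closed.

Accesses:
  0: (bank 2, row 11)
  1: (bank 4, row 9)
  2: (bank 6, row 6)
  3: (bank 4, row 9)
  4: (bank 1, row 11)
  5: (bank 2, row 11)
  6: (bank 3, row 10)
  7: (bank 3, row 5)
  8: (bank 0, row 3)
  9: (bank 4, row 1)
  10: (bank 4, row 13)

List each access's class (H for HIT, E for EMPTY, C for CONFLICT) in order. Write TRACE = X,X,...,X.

#0 (2,11) H  (was 11)
#1 (4,9) E
#2 (6,6) E
#3 (4,9) H  (was 9)
#4 (1,11) E
#5 (2,11) H  (was 11)
#6 (3,10) E
#7 (3,5) C  (was 10)
#8 (0,3) H  (was 3)
#9 (4,1) C  (was 9)
#10 (4,13) C  (was 1)

TRACE = H,E,E,H,E,H,E,C,H,C,C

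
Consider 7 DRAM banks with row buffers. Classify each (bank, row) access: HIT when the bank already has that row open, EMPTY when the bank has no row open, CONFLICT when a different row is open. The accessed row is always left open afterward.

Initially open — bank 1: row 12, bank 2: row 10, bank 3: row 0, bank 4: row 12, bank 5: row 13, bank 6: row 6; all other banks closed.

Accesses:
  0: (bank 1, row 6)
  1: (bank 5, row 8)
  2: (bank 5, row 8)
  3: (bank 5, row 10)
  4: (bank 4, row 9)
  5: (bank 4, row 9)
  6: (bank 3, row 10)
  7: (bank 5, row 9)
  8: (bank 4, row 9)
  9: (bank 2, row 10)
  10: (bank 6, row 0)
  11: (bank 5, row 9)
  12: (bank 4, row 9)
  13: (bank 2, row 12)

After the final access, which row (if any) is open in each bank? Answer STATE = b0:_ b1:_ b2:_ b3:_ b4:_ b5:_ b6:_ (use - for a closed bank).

STATE = b0:- b1:6 b2:12 b3:10 b4:9 b5:9 b6:0

#0 (1,6) C  (was 12)
#1 (5,8) C  (was 13)
#2 (5,8) H  (was 8)
#3 (5,10) C  (was 8)
#4 (4,9) C  (was 12)
#5 (4,9) H  (was 9)
#6 (3,10) C  (was 0)
#7 (5,9) C  (was 10)
#8 (4,9) H  (was 9)
#9 (2,10) H  (was 10)
#10 (6,0) C  (was 6)
#11 (5,9) H  (was 9)
#12 (4,9) H  (was 9)
#13 (2,12) C  (was 10)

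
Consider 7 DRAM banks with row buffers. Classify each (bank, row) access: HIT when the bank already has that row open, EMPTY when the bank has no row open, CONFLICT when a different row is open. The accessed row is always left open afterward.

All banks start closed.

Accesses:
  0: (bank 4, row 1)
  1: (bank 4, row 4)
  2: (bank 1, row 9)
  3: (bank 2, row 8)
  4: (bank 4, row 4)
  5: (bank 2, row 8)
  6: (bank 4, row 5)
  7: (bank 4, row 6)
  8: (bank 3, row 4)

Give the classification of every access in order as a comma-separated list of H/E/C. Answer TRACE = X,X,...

TRACE = E,C,E,E,H,H,C,C,E

0: bank 4 row 1 — prev None → EMPTY
1: bank 4 row 4 — prev 1 → CONFLICT
2: bank 1 row 9 — prev None → EMPTY
3: bank 2 row 8 — prev None → EMPTY
4: bank 4 row 4 — prev 4 → HIT
5: bank 2 row 8 — prev 8 → HIT
6: bank 4 row 5 — prev 4 → CONFLICT
7: bank 4 row 6 — prev 5 → CONFLICT
8: bank 3 row 4 — prev None → EMPTY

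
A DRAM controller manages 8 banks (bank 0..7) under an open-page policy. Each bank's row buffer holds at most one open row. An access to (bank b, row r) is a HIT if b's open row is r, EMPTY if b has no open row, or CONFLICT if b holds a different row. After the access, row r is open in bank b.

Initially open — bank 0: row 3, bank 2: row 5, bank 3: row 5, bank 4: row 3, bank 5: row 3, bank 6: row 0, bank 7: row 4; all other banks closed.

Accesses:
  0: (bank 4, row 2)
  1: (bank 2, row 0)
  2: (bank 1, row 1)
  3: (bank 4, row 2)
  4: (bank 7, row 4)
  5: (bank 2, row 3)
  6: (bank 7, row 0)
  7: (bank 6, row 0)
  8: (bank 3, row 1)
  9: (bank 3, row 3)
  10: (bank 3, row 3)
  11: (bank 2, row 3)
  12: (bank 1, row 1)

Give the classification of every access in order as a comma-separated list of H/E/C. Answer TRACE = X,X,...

TRACE = C,C,E,H,H,C,C,H,C,C,H,H,H

0: bank 4 row 2 — prev 3 → CONFLICT
1: bank 2 row 0 — prev 5 → CONFLICT
2: bank 1 row 1 — prev None → EMPTY
3: bank 4 row 2 — prev 2 → HIT
4: bank 7 row 4 — prev 4 → HIT
5: bank 2 row 3 — prev 0 → CONFLICT
6: bank 7 row 0 — prev 4 → CONFLICT
7: bank 6 row 0 — prev 0 → HIT
8: bank 3 row 1 — prev 5 → CONFLICT
9: bank 3 row 3 — prev 1 → CONFLICT
10: bank 3 row 3 — prev 3 → HIT
11: bank 2 row 3 — prev 3 → HIT
12: bank 1 row 1 — prev 1 → HIT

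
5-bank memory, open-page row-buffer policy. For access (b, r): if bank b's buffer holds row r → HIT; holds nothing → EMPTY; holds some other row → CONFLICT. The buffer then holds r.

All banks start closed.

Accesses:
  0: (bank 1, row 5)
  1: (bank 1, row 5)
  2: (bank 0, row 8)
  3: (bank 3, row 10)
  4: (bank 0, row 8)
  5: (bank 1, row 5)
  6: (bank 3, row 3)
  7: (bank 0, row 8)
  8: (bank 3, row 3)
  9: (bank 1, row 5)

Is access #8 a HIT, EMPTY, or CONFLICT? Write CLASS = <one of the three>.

CLASS = HIT

step 0: bank1 None->5 [EMPTY]
step 1: bank1 5->5 [HIT]
step 2: bank0 None->8 [EMPTY]
step 3: bank3 None->10 [EMPTY]
step 4: bank0 8->8 [HIT]
step 5: bank1 5->5 [HIT]
step 6: bank3 10->3 [CONFLICT]
step 7: bank0 8->8 [HIT]
step 8: bank3 3->3 [HIT]
step 9: bank1 5->5 [HIT]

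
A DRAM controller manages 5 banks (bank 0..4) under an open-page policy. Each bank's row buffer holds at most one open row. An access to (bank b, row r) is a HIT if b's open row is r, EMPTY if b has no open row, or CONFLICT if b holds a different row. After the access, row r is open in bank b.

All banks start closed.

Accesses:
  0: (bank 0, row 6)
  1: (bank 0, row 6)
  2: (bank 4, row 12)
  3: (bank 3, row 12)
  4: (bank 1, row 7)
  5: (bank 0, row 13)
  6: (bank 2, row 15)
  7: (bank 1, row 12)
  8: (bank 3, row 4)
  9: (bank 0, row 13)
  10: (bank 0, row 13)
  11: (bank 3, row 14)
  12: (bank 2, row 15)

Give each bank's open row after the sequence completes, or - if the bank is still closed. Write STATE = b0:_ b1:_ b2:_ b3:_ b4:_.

step 0: bank0 None->6 [EMPTY]
step 1: bank0 6->6 [HIT]
step 2: bank4 None->12 [EMPTY]
step 3: bank3 None->12 [EMPTY]
step 4: bank1 None->7 [EMPTY]
step 5: bank0 6->13 [CONFLICT]
step 6: bank2 None->15 [EMPTY]
step 7: bank1 7->12 [CONFLICT]
step 8: bank3 12->4 [CONFLICT]
step 9: bank0 13->13 [HIT]
step 10: bank0 13->13 [HIT]
step 11: bank3 4->14 [CONFLICT]
step 12: bank2 15->15 [HIT]

STATE = b0:13 b1:12 b2:15 b3:14 b4:12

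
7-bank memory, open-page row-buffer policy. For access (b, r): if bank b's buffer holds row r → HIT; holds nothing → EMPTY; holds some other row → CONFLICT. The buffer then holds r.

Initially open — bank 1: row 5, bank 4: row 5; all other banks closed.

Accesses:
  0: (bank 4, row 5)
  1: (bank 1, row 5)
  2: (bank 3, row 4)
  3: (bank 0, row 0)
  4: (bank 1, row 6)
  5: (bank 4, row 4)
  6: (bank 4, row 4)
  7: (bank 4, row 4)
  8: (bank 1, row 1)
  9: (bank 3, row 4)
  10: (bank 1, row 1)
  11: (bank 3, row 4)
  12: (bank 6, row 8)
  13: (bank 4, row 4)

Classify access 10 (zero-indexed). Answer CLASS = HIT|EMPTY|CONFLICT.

0: bank 4 row 5 — prev 5 → HIT
1: bank 1 row 5 — prev 5 → HIT
2: bank 3 row 4 — prev None → EMPTY
3: bank 0 row 0 — prev None → EMPTY
4: bank 1 row 6 — prev 5 → CONFLICT
5: bank 4 row 4 — prev 5 → CONFLICT
6: bank 4 row 4 — prev 4 → HIT
7: bank 4 row 4 — prev 4 → HIT
8: bank 1 row 1 — prev 6 → CONFLICT
9: bank 3 row 4 — prev 4 → HIT
10: bank 1 row 1 — prev 1 → HIT
11: bank 3 row 4 — prev 4 → HIT
12: bank 6 row 8 — prev None → EMPTY
13: bank 4 row 4 — prev 4 → HIT

CLASS = HIT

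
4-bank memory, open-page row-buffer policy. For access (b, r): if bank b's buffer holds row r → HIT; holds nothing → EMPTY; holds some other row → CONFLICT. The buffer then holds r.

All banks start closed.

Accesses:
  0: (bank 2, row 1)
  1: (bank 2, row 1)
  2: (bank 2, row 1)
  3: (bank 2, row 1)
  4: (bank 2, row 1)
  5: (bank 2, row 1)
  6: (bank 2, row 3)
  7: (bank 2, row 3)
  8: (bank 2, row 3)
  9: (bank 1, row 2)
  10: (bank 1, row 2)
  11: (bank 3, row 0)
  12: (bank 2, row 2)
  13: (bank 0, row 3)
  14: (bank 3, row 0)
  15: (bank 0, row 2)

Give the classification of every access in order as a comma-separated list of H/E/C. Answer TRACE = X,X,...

#0 (2,1) E
#1 (2,1) H  (was 1)
#2 (2,1) H  (was 1)
#3 (2,1) H  (was 1)
#4 (2,1) H  (was 1)
#5 (2,1) H  (was 1)
#6 (2,3) C  (was 1)
#7 (2,3) H  (was 3)
#8 (2,3) H  (was 3)
#9 (1,2) E
#10 (1,2) H  (was 2)
#11 (3,0) E
#12 (2,2) C  (was 3)
#13 (0,3) E
#14 (3,0) H  (was 0)
#15 (0,2) C  (was 3)

TRACE = E,H,H,H,H,H,C,H,H,E,H,E,C,E,H,C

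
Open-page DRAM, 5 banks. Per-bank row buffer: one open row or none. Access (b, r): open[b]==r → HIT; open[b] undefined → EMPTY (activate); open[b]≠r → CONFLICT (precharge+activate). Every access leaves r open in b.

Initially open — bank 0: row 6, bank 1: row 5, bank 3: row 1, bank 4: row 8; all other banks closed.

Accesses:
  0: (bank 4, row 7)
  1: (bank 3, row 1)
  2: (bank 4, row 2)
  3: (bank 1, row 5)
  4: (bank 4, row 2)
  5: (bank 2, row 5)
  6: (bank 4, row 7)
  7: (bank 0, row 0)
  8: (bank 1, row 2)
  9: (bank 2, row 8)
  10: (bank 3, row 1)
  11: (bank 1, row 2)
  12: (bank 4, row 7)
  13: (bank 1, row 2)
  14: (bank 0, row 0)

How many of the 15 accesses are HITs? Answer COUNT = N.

  [0] b4 r7: had r8 ⇒ C
  [1] b3 r1: had r1 ⇒ H
  [2] b4 r2: had r7 ⇒ C
  [3] b1 r5: had r5 ⇒ H
  [4] b4 r2: had r2 ⇒ H
  [5] b2 r5: no row ⇒ E
  [6] b4 r7: had r2 ⇒ C
  [7] b0 r0: had r6 ⇒ C
  [8] b1 r2: had r5 ⇒ C
  [9] b2 r8: had r5 ⇒ C
  [10] b3 r1: had r1 ⇒ H
  [11] b1 r2: had r2 ⇒ H
  [12] b4 r7: had r7 ⇒ H
  [13] b1 r2: had r2 ⇒ H
  [14] b0 r0: had r0 ⇒ H

COUNT = 8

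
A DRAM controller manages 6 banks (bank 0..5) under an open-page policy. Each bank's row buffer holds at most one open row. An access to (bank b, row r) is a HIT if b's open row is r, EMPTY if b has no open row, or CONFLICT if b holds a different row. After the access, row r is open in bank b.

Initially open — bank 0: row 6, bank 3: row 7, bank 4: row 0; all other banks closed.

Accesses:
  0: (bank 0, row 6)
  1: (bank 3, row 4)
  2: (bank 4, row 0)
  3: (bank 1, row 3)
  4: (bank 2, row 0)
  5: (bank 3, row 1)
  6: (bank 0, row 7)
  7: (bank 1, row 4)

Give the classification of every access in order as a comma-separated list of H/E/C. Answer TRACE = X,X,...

step 0: bank0 6->6 [HIT]
step 1: bank3 7->4 [CONFLICT]
step 2: bank4 0->0 [HIT]
step 3: bank1 None->3 [EMPTY]
step 4: bank2 None->0 [EMPTY]
step 5: bank3 4->1 [CONFLICT]
step 6: bank0 6->7 [CONFLICT]
step 7: bank1 3->4 [CONFLICT]

TRACE = H,C,H,E,E,C,C,C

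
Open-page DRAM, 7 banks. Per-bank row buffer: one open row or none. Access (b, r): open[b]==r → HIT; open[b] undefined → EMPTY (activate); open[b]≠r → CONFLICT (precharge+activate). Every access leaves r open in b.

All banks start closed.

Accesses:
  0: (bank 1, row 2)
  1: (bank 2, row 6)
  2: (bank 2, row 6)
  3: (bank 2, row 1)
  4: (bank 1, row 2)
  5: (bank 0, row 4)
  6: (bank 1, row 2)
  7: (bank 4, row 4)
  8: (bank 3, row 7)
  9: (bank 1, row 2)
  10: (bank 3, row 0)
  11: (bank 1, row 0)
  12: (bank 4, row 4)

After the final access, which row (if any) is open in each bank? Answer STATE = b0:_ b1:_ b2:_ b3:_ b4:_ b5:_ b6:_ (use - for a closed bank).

STATE = b0:4 b1:0 b2:1 b3:0 b4:4 b5:- b6:-

0: bank 1 row 2 — prev None → EMPTY
1: bank 2 row 6 — prev None → EMPTY
2: bank 2 row 6 — prev 6 → HIT
3: bank 2 row 1 — prev 6 → CONFLICT
4: bank 1 row 2 — prev 2 → HIT
5: bank 0 row 4 — prev None → EMPTY
6: bank 1 row 2 — prev 2 → HIT
7: bank 4 row 4 — prev None → EMPTY
8: bank 3 row 7 — prev None → EMPTY
9: bank 1 row 2 — prev 2 → HIT
10: bank 3 row 0 — prev 7 → CONFLICT
11: bank 1 row 0 — prev 2 → CONFLICT
12: bank 4 row 4 — prev 4 → HIT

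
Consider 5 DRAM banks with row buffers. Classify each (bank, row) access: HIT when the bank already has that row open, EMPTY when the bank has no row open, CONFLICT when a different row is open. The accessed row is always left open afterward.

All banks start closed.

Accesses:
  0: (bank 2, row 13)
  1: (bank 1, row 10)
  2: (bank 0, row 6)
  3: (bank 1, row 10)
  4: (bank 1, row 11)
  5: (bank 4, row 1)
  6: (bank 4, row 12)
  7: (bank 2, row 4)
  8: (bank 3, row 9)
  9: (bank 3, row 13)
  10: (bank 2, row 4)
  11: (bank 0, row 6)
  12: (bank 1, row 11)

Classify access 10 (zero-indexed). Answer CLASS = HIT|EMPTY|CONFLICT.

#0 (2,13) E
#1 (1,10) E
#2 (0,6) E
#3 (1,10) H  (was 10)
#4 (1,11) C  (was 10)
#5 (4,1) E
#6 (4,12) C  (was 1)
#7 (2,4) C  (was 13)
#8 (3,9) E
#9 (3,13) C  (was 9)
#10 (2,4) H  (was 4)
#11 (0,6) H  (was 6)
#12 (1,11) H  (was 11)

CLASS = HIT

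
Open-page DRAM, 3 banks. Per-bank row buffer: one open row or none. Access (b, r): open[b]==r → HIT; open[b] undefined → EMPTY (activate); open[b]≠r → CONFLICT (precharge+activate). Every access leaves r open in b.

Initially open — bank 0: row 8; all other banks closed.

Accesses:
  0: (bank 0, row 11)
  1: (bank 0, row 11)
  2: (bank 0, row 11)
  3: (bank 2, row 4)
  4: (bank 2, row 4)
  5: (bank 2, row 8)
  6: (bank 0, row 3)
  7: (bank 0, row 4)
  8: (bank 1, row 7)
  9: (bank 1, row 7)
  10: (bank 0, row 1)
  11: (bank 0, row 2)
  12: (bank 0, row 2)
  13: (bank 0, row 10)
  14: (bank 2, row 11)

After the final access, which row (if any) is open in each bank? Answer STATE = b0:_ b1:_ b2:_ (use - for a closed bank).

STATE = b0:10 b1:7 b2:11

0: bank 0 row 11 — prev 8 → CONFLICT
1: bank 0 row 11 — prev 11 → HIT
2: bank 0 row 11 — prev 11 → HIT
3: bank 2 row 4 — prev None → EMPTY
4: bank 2 row 4 — prev 4 → HIT
5: bank 2 row 8 — prev 4 → CONFLICT
6: bank 0 row 3 — prev 11 → CONFLICT
7: bank 0 row 4 — prev 3 → CONFLICT
8: bank 1 row 7 — prev None → EMPTY
9: bank 1 row 7 — prev 7 → HIT
10: bank 0 row 1 — prev 4 → CONFLICT
11: bank 0 row 2 — prev 1 → CONFLICT
12: bank 0 row 2 — prev 2 → HIT
13: bank 0 row 10 — prev 2 → CONFLICT
14: bank 2 row 11 — prev 8 → CONFLICT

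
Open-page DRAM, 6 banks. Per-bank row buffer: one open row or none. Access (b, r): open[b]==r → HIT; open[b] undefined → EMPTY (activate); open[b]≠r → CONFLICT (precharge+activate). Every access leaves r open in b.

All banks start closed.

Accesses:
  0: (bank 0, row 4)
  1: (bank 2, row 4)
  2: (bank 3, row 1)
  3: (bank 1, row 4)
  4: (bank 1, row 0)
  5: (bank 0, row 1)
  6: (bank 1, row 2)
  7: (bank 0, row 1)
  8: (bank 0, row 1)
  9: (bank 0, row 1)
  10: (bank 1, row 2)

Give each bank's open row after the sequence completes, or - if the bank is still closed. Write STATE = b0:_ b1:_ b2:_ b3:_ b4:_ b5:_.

STATE = b0:1 b1:2 b2:4 b3:1 b4:- b5:-

step 0: bank0 None->4 [EMPTY]
step 1: bank2 None->4 [EMPTY]
step 2: bank3 None->1 [EMPTY]
step 3: bank1 None->4 [EMPTY]
step 4: bank1 4->0 [CONFLICT]
step 5: bank0 4->1 [CONFLICT]
step 6: bank1 0->2 [CONFLICT]
step 7: bank0 1->1 [HIT]
step 8: bank0 1->1 [HIT]
step 9: bank0 1->1 [HIT]
step 10: bank1 2->2 [HIT]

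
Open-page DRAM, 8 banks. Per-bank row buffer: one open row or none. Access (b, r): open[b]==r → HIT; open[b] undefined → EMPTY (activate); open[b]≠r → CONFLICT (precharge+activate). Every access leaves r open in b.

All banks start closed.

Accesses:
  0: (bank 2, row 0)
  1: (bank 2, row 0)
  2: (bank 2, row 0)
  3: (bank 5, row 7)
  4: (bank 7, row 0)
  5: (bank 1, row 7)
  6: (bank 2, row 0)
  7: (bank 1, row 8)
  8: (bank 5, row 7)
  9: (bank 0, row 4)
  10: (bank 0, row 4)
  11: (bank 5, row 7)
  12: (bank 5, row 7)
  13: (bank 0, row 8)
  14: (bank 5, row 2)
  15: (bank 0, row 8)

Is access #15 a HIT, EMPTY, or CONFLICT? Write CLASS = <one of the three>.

#0 (2,0) E
#1 (2,0) H  (was 0)
#2 (2,0) H  (was 0)
#3 (5,7) E
#4 (7,0) E
#5 (1,7) E
#6 (2,0) H  (was 0)
#7 (1,8) C  (was 7)
#8 (5,7) H  (was 7)
#9 (0,4) E
#10 (0,4) H  (was 4)
#11 (5,7) H  (was 7)
#12 (5,7) H  (was 7)
#13 (0,8) C  (was 4)
#14 (5,2) C  (was 7)
#15 (0,8) H  (was 8)

CLASS = HIT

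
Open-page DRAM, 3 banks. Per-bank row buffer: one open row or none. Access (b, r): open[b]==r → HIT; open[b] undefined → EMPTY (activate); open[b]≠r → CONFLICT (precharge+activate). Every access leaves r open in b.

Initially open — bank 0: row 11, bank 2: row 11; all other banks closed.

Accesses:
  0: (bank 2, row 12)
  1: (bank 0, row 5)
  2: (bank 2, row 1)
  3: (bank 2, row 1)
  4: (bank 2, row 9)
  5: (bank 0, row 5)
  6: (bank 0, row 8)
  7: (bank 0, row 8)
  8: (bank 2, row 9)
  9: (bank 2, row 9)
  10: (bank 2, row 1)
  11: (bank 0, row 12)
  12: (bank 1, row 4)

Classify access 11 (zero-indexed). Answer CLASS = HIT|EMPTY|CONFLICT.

0: bank 2 row 12 — prev 11 → CONFLICT
1: bank 0 row 5 — prev 11 → CONFLICT
2: bank 2 row 1 — prev 12 → CONFLICT
3: bank 2 row 1 — prev 1 → HIT
4: bank 2 row 9 — prev 1 → CONFLICT
5: bank 0 row 5 — prev 5 → HIT
6: bank 0 row 8 — prev 5 → CONFLICT
7: bank 0 row 8 — prev 8 → HIT
8: bank 2 row 9 — prev 9 → HIT
9: bank 2 row 9 — prev 9 → HIT
10: bank 2 row 1 — prev 9 → CONFLICT
11: bank 0 row 12 — prev 8 → CONFLICT
12: bank 1 row 4 — prev None → EMPTY

CLASS = CONFLICT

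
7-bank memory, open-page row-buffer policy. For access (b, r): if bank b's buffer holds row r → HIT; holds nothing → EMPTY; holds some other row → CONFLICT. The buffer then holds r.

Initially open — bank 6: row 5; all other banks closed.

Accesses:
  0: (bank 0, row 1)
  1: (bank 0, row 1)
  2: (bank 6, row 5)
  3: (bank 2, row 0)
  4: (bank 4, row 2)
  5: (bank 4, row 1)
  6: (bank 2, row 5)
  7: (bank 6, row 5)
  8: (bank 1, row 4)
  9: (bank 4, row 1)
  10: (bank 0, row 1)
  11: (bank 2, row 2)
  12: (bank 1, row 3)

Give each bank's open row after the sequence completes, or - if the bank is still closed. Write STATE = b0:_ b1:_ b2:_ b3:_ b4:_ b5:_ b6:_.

STATE = b0:1 b1:3 b2:2 b3:- b4:1 b5:- b6:5

  [0] b0 r1: no row ⇒ E
  [1] b0 r1: had r1 ⇒ H
  [2] b6 r5: had r5 ⇒ H
  [3] b2 r0: no row ⇒ E
  [4] b4 r2: no row ⇒ E
  [5] b4 r1: had r2 ⇒ C
  [6] b2 r5: had r0 ⇒ C
  [7] b6 r5: had r5 ⇒ H
  [8] b1 r4: no row ⇒ E
  [9] b4 r1: had r1 ⇒ H
  [10] b0 r1: had r1 ⇒ H
  [11] b2 r2: had r5 ⇒ C
  [12] b1 r3: had r4 ⇒ C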